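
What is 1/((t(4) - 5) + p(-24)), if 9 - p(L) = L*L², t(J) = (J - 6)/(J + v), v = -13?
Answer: 9/124454 ≈ 7.2316e-5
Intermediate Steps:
t(J) = (-6 + J)/(-13 + J) (t(J) = (J - 6)/(J - 13) = (-6 + J)/(-13 + J))
p(L) = 9 - L³ (p(L) = 9 - L*L² = 9 - L³)
1/((t(4) - 5) + p(-24)) = 1/(((-6 + 4)/(-13 + 4) - 5) + (9 - 1*(-24)³)) = 1/((-2/(-9) - 5) + (9 - 1*(-13824))) = 1/((-⅑*(-2) - 5) + (9 + 13824)) = 1/((2/9 - 5) + 13833) = 1/(-43/9 + 13833) = 1/(124454/9) = 9/124454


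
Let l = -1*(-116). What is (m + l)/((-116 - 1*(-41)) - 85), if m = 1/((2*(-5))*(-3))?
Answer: -3481/4800 ≈ -0.72521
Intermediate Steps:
l = 116
m = 1/30 (m = 1/(-10*(-3)) = 1/30 ≈ 0.033333)
(m + l)/((-116 - 1*(-41)) - 85) = (1/30 + 116)/((-116 - 1*(-41)) - 85) = 3481/(30*((-116 + 41) - 85)) = 3481/(30*(-75 - 85)) = (3481/30)/(-160) = (3481/30)*(-1/160) = -3481/4800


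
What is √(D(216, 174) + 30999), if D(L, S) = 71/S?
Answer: √938538078/174 ≈ 176.07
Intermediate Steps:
√(D(216, 174) + 30999) = √(71/174 + 30999) = √(5393897/174) = √938538078/174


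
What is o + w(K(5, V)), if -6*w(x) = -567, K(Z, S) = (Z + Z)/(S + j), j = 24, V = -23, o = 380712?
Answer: 761613/2 ≈ 3.8081e+5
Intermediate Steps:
K(Z, S) = 2*Z/(24 + S) (K(Z, S) = (Z + Z)/(S + 24) = (2*Z)/(24 + S) = 2*Z/(24 + S))
w(x) = 189/2 (w(x) = -1/6*(-567) = 189/2)
o + w(K(5, V)) = 380712 + 189/2 = 761613/2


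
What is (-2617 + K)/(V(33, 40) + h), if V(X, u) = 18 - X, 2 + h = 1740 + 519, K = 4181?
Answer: 782/1121 ≈ 0.69759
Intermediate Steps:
h = 2257 (h = -2 + (1740 + 519) = -2 + 2259 = 2257)
(-2617 + K)/(V(33, 40) + h) = (-2617 + 4181)/((18 - 1*33) + 2257) = 1564/((18 - 33) + 2257) = 1564/(-15 + 2257) = 1564/2242 = 1564*(1/2242) = 782/1121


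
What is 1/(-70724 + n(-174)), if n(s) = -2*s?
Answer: -1/70376 ≈ -1.4209e-5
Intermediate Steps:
1/(-70724 + n(-174)) = 1/(-70724 - 2*(-174)) = 1/(-70724 + 348) = 1/(-70376) = -1/70376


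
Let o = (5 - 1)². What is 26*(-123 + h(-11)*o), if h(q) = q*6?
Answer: -30654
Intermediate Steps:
h(q) = 6*q
o = 16 (o = 4² = 16)
26*(-123 + h(-11)*o) = 26*(-123 + (6*(-11))*16) = 26*(-123 - 66*16) = 26*(-123 - 1056) = 26*(-1179) = -30654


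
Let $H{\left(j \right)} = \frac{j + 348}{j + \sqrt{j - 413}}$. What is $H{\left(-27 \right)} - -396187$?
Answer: $\frac{463133936}{1169} - \frac{642 i \sqrt{110}}{1169} \approx 3.9618 \cdot 10^{5} - 5.7599 i$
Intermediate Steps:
$H{\left(j \right)} = \frac{348 + j}{j + \sqrt{-413 + j}}$
$H{\left(-27 \right)} - -396187 = \frac{348 - 27}{-27 + \sqrt{-413 - 27}} - -396187 = \frac{1}{-27 + \sqrt{-440}} \cdot 321 + 396187 = \frac{1}{-27 + 2 i \sqrt{110}} \cdot 321 + 396187 = \frac{321}{-27 + 2 i \sqrt{110}} + 396187 = 396187 + \frac{321}{-27 + 2 i \sqrt{110}}$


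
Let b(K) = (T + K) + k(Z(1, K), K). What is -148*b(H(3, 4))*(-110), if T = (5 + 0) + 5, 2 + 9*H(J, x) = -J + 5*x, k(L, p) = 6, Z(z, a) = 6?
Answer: 862840/3 ≈ 2.8761e+5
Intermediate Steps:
H(J, x) = -2/9 - J/9 + 5*x/9 (H(J, x) = -2/9 + (-J + 5*x)/9 = -2/9 + (-J/9 + 5*x/9) = -2/9 - J/9 + 5*x/9)
T = 10 (T = 5 + 5 = 10)
b(K) = 16 + K (b(K) = (10 + K) + 6 = 16 + K)
-148*b(H(3, 4))*(-110) = -148*(16 + (-2/9 - 1/9*3 + (5/9)*4))*(-110) = -148*(16 + (-2/9 - 1/3 + 20/9))*(-110) = -148*(16 + 5/3)*(-110) = -148*53/3*(-110) = -7844/3*(-110) = 862840/3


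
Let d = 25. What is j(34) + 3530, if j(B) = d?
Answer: 3555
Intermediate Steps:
j(B) = 25
j(34) + 3530 = 25 + 3530 = 3555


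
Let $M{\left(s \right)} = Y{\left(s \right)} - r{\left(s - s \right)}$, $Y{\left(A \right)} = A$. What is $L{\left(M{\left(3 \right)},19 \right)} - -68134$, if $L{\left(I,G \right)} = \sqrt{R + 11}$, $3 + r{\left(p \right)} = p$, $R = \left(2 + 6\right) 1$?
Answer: $68134 + \sqrt{19} \approx 68138.0$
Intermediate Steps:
$R = 8$ ($R = 8 \cdot 1 = 8$)
$r{\left(p \right)} = -3 + p$
$M{\left(s \right)} = 3 + s$ ($M{\left(s \right)} = s - \left(-3 + \left(s - s\right)\right) = s - \left(-3 + 0\right) = s - -3 = s + 3 = 3 + s$)
$L{\left(I,G \right)} = \sqrt{19}$ ($L{\left(I,G \right)} = \sqrt{8 + 11} = \sqrt{19}$)
$L{\left(M{\left(3 \right)},19 \right)} - -68134 = \sqrt{19} - -68134 = \sqrt{19} + 68134 = 68134 + \sqrt{19}$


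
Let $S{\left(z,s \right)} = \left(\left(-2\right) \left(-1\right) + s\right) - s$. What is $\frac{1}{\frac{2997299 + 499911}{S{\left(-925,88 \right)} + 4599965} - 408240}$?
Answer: $- \frac{4599967}{1877887030870} \approx -2.4495 \cdot 10^{-6}$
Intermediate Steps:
$S{\left(z,s \right)} = 2$ ($S{\left(z,s \right)} = \left(2 + s\right) - s = 2$)
$\frac{1}{\frac{2997299 + 499911}{S{\left(-925,88 \right)} + 4599965} - 408240} = \frac{1}{\frac{2997299 + 499911}{2 + 4599965} - 408240} = \frac{1}{\frac{3497210}{4599967} - 408240} = \frac{1}{- \frac{1877887030870}{4599967}} = - \frac{4599967}{1877887030870}$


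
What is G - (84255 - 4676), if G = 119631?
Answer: 40052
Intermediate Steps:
G - (84255 - 4676) = 119631 - (84255 - 4676) = 119631 - 1*79579 = 119631 - 79579 = 40052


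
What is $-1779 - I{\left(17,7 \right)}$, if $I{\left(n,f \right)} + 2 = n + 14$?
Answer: $-1808$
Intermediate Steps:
$I{\left(n,f \right)} = 12 + n$ ($I{\left(n,f \right)} = -2 + \left(n + 14\right) = -2 + \left(14 + n\right) = 12 + n$)
$-1779 - I{\left(17,7 \right)} = -1779 - \left(12 + 17\right) = -1779 - 29 = -1808$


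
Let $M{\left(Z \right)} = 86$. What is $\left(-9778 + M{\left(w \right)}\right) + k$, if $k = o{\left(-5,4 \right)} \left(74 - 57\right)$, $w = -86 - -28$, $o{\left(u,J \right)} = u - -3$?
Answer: $-9726$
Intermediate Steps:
$o{\left(u,J \right)} = 3 + u$ ($o{\left(u,J \right)} = u + 3 = 3 + u$)
$w = -58$ ($w = -86 + 28 = -58$)
$k = -34$ ($k = \left(3 - 5\right) \left(74 - 57\right) = \left(-2\right) 17 = -34$)
$\left(-9778 + M{\left(w \right)}\right) + k = \left(-9778 + 86\right) - 34 = -9692 - 34 = -9726$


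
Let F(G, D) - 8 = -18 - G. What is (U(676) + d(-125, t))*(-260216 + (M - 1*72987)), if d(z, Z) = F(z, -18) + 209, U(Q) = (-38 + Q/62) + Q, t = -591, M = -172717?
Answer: -492211200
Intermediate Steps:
F(G, D) = -10 - G (F(G, D) = 8 + (-18 - G) = -10 - G)
U(Q) = -38 + 63*Q/62 (U(Q) = (-38 + Q*(1/62)) + Q = (-38 + Q/62) + Q = -38 + 63*Q/62)
d(z, Z) = 199 - z (d(z, Z) = (-10 - z) + 209 = 199 - z)
(U(676) + d(-125, t))*(-260216 + (M - 1*72987)) = ((-38 + (63/62)*676) + (199 - 1*(-125)))*(-260216 + (-172717 - 1*72987)) = ((-38 + 21294/31) + (199 + 125))*(-260216 + (-172717 - 72987)) = (20116/31 + 324)*(-260216 - 245704) = (30160/31)*(-505920) = -492211200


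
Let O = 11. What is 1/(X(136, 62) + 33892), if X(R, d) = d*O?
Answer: 1/34574 ≈ 2.8923e-5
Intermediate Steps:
X(R, d) = 11*d (X(R, d) = d*11 = 11*d)
1/(X(136, 62) + 33892) = 1/(11*62 + 33892) = 1/(682 + 33892) = 1/34574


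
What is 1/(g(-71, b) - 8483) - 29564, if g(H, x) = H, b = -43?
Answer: -252890457/8554 ≈ -29564.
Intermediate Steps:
1/(g(-71, b) - 8483) - 29564 = 1/(-71 - 8483) - 29564 = 1/(-8554) - 29564 = -1/8554 - 29564 = -252890457/8554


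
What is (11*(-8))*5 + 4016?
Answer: 3576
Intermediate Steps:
(11*(-8))*5 + 4016 = -88*5 + 4016 = -440 + 4016 = 3576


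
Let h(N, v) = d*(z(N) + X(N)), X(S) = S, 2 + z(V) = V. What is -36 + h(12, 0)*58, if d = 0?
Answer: -36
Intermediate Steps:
z(V) = -2 + V
h(N, v) = 0 (h(N, v) = 0*((-2 + N) + N) = 0*(-2 + 2*N) = 0)
-36 + h(12, 0)*58 = -36 + 0*58 = -36 + 0 = -36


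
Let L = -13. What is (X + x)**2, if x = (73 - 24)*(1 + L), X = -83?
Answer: 450241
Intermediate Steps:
x = -588 (x = (73 - 24)*(1 - 13) = 49*(-12) = -588)
(X + x)**2 = (-83 - 588)**2 = (-671)**2 = 450241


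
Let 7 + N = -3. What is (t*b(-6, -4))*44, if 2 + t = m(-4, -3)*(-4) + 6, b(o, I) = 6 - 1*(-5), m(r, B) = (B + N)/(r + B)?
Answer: -11616/7 ≈ -1659.4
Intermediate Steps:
N = -10 (N = -7 - 3 = -10)
m(r, B) = (-10 + B)/(B + r) (m(r, B) = (B - 10)/(r + B) = (-10 + B)/(B + r))
b(o, I) = 11 (b(o, I) = 6 + 5 = 11)
t = -24/7 (t = -2 + (((-10 - 3)/(-3 - 4))*(-4) + 6) = -2 + ((-13/(-7))*(-4) + 6) = -2 + (-⅐*(-13)*(-4) + 6) = -2 + ((13/7)*(-4) + 6) = -2 + (-52/7 + 6) = -2 - 10/7 = -24/7 ≈ -3.4286)
(t*b(-6, -4))*44 = -24/7*11*44 = -264/7*44 = -11616/7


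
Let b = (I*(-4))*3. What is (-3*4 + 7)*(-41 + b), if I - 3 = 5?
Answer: 685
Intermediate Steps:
I = 8 (I = 3 + 5 = 8)
b = -96 (b = (8*(-4))*3 = -32*3 = -96)
(-3*4 + 7)*(-41 + b) = (-3*4 + 7)*(-41 - 96) = (-12 + 7)*(-137) = -5*(-137) = 685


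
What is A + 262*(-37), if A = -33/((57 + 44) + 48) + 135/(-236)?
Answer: -340907719/35164 ≈ -9694.8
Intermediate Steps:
A = -27903/35164 (A = -33/(101 + 48) + 135*(-1/236) = -33/149 - 135/236 = -27903/35164 ≈ -0.79351)
A + 262*(-37) = -27903/35164 + 262*(-37) = -27903/35164 - 9694 = -340907719/35164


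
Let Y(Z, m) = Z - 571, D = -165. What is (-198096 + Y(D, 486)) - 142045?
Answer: -340877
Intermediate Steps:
Y(Z, m) = -571 + Z
(-198096 + Y(D, 486)) - 142045 = (-198096 + (-571 - 165)) - 142045 = (-198096 - 736) - 142045 = -198832 - 142045 = -340877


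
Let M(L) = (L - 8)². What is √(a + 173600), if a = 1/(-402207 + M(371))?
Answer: √12696533175847962/270438 ≈ 416.65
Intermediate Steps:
M(L) = (-8 + L)²
a = -1/270438 (a = 1/(-402207 + (-8 + 371)²) = 1/(-402207 + 363²) = 1/(-402207 + 131769) = 1/(-270438) = -1/270438 ≈ -3.6977e-6)
√(a + 173600) = √(-1/270438 + 173600) = √(46948036799/270438) = √12696533175847962/270438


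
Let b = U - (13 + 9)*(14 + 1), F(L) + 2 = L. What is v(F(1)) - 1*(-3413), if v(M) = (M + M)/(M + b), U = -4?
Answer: 1143357/335 ≈ 3413.0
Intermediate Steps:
F(L) = -2 + L
b = -334 (b = -4 - (13 + 9)*(14 + 1) = -4 - 22*15 = -4 - 1*330 = -4 - 330 = -334)
v(M) = 2*M/(-334 + M) (v(M) = (M + M)/(M - 334) = (2*M)/(-334 + M) = 2*M/(-334 + M))
v(F(1)) - 1*(-3413) = 2*(-2 + 1)/(-334 + (-2 + 1)) - 1*(-3413) = 2*(-1)/(-334 - 1) + 3413 = 2*(-1)/(-335) + 3413 = 2*(-1)*(-1/335) + 3413 = 2/335 + 3413 = 1143357/335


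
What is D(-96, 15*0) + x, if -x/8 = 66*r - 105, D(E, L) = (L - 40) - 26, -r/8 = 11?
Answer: 47238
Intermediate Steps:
r = -88 (r = -8*11 = -88)
D(E, L) = -66 + L (D(E, L) = (-40 + L) - 26 = -66 + L)
x = 47304 (x = -8*(66*(-88) - 105) = -8*(-5808 - 105) = -8*(-5913) = 47304)
D(-96, 15*0) + x = (-66 + 15*0) + 47304 = (-66 + 0) + 47304 = -66 + 47304 = 47238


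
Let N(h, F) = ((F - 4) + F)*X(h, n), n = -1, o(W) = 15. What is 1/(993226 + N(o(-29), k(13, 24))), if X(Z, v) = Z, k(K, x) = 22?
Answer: 1/993826 ≈ 1.0062e-6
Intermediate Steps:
N(h, F) = h*(-4 + 2*F) (N(h, F) = ((F - 4) + F)*h = ((-4 + F) + F)*h = (-4 + 2*F)*h = h*(-4 + 2*F))
1/(993226 + N(o(-29), k(13, 24))) = 1/(993226 + 2*15*(-2 + 22)) = 1/(993226 + 2*15*20) = 1/(993226 + 600) = 1/993826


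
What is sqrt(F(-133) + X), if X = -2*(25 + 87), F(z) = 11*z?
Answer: I*sqrt(1687) ≈ 41.073*I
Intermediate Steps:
X = -224 (X = -2*112 = -224)
sqrt(F(-133) + X) = sqrt(11*(-133) - 224) = sqrt(-1463 - 224) = sqrt(-1687) = I*sqrt(1687)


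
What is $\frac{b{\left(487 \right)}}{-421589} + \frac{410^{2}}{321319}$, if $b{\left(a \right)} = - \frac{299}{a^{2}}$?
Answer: $\frac{16807956259116481}{32127993256112579} \approx 0.52316$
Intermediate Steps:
$b{\left(a \right)} = - \frac{299}{a^{2}}$
$\frac{b{\left(487 \right)}}{-421589} + \frac{410^{2}}{321319} = \frac{\left(-299\right) \frac{1}{237169}}{-421589} + \frac{410^{2}}{321319} = \left(-299\right) \frac{1}{237169} \left(- \frac{1}{421589}\right) + 168100 \cdot \frac{1}{321319} = \left(- \frac{299}{237169}\right) \left(- \frac{1}{421589}\right) + \frac{168100}{321319} = \frac{299}{99987841541} + \frac{168100}{321319} = \frac{16807956259116481}{32127993256112579}$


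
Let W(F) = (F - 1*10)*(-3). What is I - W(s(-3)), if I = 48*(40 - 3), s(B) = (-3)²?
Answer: 1773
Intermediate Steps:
s(B) = 9
I = 1776 (I = 48*37 = 1776)
W(F) = 30 - 3*F (W(F) = (F - 10)*(-3) = (-10 + F)*(-3) = 30 - 3*F)
I - W(s(-3)) = 1776 - (30 - 3*9) = 1776 - (30 - 27) = 1776 - 1*3 = 1776 - 3 = 1773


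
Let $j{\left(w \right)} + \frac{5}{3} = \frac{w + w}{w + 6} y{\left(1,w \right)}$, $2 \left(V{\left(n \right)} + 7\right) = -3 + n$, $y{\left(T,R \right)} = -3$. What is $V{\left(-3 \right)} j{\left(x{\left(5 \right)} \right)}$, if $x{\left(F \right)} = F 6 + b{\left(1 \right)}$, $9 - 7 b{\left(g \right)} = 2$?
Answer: $\frac{7430}{111} \approx 66.937$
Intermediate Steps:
$b{\left(g \right)} = 1$ ($b{\left(g \right)} = \frac{9}{7} - \frac{2}{7} = 1$)
$V{\left(n \right)} = - \frac{17}{2} + \frac{n}{2}$ ($V{\left(n \right)} = -7 + \frac{-3 + n}{2} = -7 + \left(- \frac{3}{2} + \frac{n}{2}\right) = - \frac{17}{2} + \frac{n}{2}$)
$x{\left(F \right)} = 1 + 6 F$ ($x{\left(F \right)} = F 6 + 1 = 6 F + 1 = 1 + 6 F$)
$j{\left(w \right)} = - \frac{5}{3} - \frac{6 w}{6 + w}$ ($j{\left(w \right)} = - \frac{5}{3} + \frac{w + w}{w + 6} \left(-3\right) = - \frac{5}{3} + \frac{2 w}{6 + w} \left(-3\right) = - \frac{5}{3} - \frac{6 w}{6 + w}$)
$V{\left(-3 \right)} j{\left(x{\left(5 \right)} \right)} = \left(- \frac{17}{2} + \frac{1}{2} \left(-3\right)\right) \frac{-30 - 23 \left(1 + 6 \cdot 5\right)}{3 \left(6 + \left(1 + 6 \cdot 5\right)\right)} = \left(- \frac{17}{2} - \frac{3}{2}\right) \frac{-30 - 23 \left(1 + 30\right)}{3 \left(6 + \left(1 + 30\right)\right)} = - 10 \frac{-30 - 713}{3 \left(6 + 31\right)} = - 10 \frac{-30 - 713}{3 \cdot 37} = - 10 \cdot \frac{1}{3} \cdot \frac{1}{37} \left(-743\right) = \left(-10\right) \left(- \frac{743}{111}\right) = \frac{7430}{111}$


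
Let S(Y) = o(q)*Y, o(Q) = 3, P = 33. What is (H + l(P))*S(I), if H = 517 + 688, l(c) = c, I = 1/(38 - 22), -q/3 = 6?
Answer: 1857/8 ≈ 232.13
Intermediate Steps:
q = -18 (q = -3*6 = -18)
I = 1/16 ≈ 0.062500
S(Y) = 3*Y
H = 1205
(H + l(P))*S(I) = (1205 + 33)*(3*(1/16)) = 1238*(3/16) = 1857/8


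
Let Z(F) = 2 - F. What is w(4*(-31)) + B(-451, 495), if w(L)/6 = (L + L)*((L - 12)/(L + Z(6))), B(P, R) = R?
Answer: -1086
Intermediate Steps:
w(L) = 12*L*(-12 + L)/(-4 + L) (w(L) = 6*((L + L)*((L - 12)/(L + (2 - 1*6)))) = 6*((2*L)*((-12 + L)/(L + (2 - 6)))) = 6*((2*L)*((-12 + L)/(L - 4))) = 6*((2*L)*((-12 + L)/(-4 + L))) = 6*(2*L*(-12 + L)/(-4 + L)) = 12*L*(-12 + L)/(-4 + L))
w(4*(-31)) + B(-451, 495) = 12*(4*(-31))*(-12 + 4*(-31))/(-4 + 4*(-31)) + 495 = 12*(-124)*(-12 - 124)/(-4 - 124) + 495 = 12*(-124)*(-136)/(-128) + 495 = 12*(-124)*(-1/128)*(-136) + 495 = -1581 + 495 = -1086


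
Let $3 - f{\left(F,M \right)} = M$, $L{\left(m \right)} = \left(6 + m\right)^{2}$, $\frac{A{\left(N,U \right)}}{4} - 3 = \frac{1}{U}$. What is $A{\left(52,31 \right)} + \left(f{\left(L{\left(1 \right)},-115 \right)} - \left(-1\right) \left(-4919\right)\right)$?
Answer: $- \frac{148455}{31} \approx -4788.9$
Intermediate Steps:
$A{\left(N,U \right)} = 12 + \frac{4}{U}$
$f{\left(F,M \right)} = 3 - M$
$A{\left(52,31 \right)} + \left(f{\left(L{\left(1 \right)},-115 \right)} - \left(-1\right) \left(-4919\right)\right) = \left(12 + \frac{4}{31}\right) + \left(\left(3 - -115\right) - \left(-1\right) \left(-4919\right)\right) = \left(12 + 4 \cdot \frac{1}{31}\right) + \left(\left(3 + 115\right) - 4919\right) = \left(12 + \frac{4}{31}\right) + \left(118 - 4919\right) = \frac{376}{31} - 4801 = - \frac{148455}{31}$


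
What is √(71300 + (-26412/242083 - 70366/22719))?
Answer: √2156636781320824234467438/5499883677 ≈ 267.01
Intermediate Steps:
√(71300 + (-26412/242083 - 70366/22719)) = √(71300 - 17634466606/5499883677) = √(392124071703494/5499883677) = √2156636781320824234467438/5499883677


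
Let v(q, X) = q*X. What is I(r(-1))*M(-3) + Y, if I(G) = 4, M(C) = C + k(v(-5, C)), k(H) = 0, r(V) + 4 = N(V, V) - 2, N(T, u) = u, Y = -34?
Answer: -46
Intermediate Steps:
r(V) = -6 + V (r(V) = -4 + (V - 2) = -4 + (-2 + V) = -6 + V)
v(q, X) = X*q
M(C) = C (M(C) = C + 0 = C)
I(r(-1))*M(-3) + Y = 4*(-3) - 34 = -12 - 34 = -46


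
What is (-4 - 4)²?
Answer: 64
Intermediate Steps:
(-4 - 4)² = (-8)² = 64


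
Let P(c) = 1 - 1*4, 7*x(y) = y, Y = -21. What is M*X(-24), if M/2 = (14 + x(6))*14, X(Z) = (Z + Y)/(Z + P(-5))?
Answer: 2080/3 ≈ 693.33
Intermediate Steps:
x(y) = y/7
P(c) = -3 (P(c) = 1 - 4 = -3)
X(Z) = (-21 + Z)/(-3 + Z) (X(Z) = (Z - 21)/(Z - 3) = (-21 + Z)/(-3 + Z))
M = 416 (M = 2*((14 + (⅐)*6)*14) = 2*((14 + 6/7)*14) = 2*((104/7)*14) = 2*208 = 416)
M*X(-24) = 416*((-21 - 24)/(-3 - 24)) = 416*(-45/(-27)) = 416*(-1/27*(-45)) = 416*(5/3) = 2080/3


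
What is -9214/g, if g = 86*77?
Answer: -4607/3311 ≈ -1.3914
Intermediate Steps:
g = 6622
-9214/g = -9214/6622 = -9214*1/6622 = -4607/3311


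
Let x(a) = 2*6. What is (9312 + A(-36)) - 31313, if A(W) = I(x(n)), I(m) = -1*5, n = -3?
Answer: -22006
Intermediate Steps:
x(a) = 12
I(m) = -5
A(W) = -5
(9312 + A(-36)) - 31313 = (9312 - 5) - 31313 = 9307 - 31313 = -22006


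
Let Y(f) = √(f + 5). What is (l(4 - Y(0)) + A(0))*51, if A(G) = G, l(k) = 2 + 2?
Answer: 204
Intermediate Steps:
Y(f) = √(5 + f)
l(k) = 4
(l(4 - Y(0)) + A(0))*51 = (4 + 0)*51 = 4*51 = 204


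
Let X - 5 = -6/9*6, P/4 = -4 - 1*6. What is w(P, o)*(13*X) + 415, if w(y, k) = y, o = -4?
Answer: -105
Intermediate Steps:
P = -40 (P = 4*(-4 - 1*6) = 4*(-4 - 6) = 4*(-10) = -40)
X = 1 (X = 5 - 6/9*6 = 5 - 6*⅑*6 = 5 - ⅔*6 = 5 - 4 = 1)
w(P, o)*(13*X) + 415 = -520 + 415 = -105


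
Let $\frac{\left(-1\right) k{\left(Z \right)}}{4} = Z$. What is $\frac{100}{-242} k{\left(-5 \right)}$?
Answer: $- \frac{1000}{121} \approx -8.2645$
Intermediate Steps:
$k{\left(Z \right)} = - 4 Z$
$\frac{100}{-242} k{\left(-5 \right)} = \frac{100}{-242} \left(\left(-4\right) \left(-5\right)\right) = 100 \left(- \frac{1}{242}\right) 20 = \left(- \frac{50}{121}\right) 20 = - \frac{1000}{121}$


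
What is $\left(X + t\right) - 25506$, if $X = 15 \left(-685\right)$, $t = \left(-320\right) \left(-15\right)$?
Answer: $-30981$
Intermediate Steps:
$t = 4800$
$X = -10275$
$\left(X + t\right) - 25506 = \left(-10275 + 4800\right) - 25506 = -5475 - 25506 = -30981$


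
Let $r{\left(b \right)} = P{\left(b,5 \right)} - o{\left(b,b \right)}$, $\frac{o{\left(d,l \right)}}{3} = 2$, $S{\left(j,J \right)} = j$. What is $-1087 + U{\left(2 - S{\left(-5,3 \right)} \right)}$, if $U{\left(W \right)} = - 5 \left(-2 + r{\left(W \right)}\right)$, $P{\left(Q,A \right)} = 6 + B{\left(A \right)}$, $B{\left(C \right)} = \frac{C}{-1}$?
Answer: $-1052$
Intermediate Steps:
$B{\left(C \right)} = - C$ ($B{\left(C \right)} = C \left(-1\right) = - C$)
$o{\left(d,l \right)} = 6$ ($o{\left(d,l \right)} = 3 \cdot 2 = 6$)
$P{\left(Q,A \right)} = 6 - A$
$r{\left(b \right)} = -5$ ($r{\left(b \right)} = \left(6 - 5\right) - 6 = 1 - 6 = -5$)
$U{\left(W \right)} = 35$ ($U{\left(W \right)} = - 5 \left(-2 - 5\right) = \left(-5\right) \left(-7\right) = 35$)
$-1087 + U{\left(2 - S{\left(-5,3 \right)} \right)} = -1087 + 35 = -1052$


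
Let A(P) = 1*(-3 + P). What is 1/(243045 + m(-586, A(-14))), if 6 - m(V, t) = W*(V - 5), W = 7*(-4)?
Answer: 1/226503 ≈ 4.4149e-6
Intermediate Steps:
W = -28
A(P) = -3 + P
m(V, t) = -134 + 28*V (m(V, t) = 6 - (-28)*(V - 5) = 6 - (-28)*(-5 + V) = 6 - (140 - 28*V) = 6 + (-140 + 28*V) = -134 + 28*V)
1/(243045 + m(-586, A(-14))) = 1/(243045 + (-134 + 28*(-586))) = 1/(243045 + (-134 - 16408)) = 1/(243045 - 16542) = 1/226503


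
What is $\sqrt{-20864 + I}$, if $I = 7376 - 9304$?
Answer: $2 i \sqrt{5698} \approx 150.97 i$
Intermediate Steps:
$I = -1928$
$\sqrt{-20864 + I} = \sqrt{-20864 - 1928} = \sqrt{-22792} = 2 i \sqrt{5698}$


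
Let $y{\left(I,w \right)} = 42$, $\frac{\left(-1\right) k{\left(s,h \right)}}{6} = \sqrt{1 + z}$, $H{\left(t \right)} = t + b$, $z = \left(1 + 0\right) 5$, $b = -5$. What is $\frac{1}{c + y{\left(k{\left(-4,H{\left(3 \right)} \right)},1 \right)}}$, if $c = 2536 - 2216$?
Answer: $\frac{1}{362} \approx 0.0027624$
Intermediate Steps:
$z = 5$ ($z = 1 \cdot 5 = 5$)
$H{\left(t \right)} = -5 + t$ ($H{\left(t \right)} = t - 5 = -5 + t$)
$k{\left(s,h \right)} = - 6 \sqrt{6}$ ($k{\left(s,h \right)} = - 6 \sqrt{1 + 5} = - 6 \sqrt{6}$)
$c = 320$ ($c = 2536 - 2216 = 320$)
$\frac{1}{c + y{\left(k{\left(-4,H{\left(3 \right)} \right)},1 \right)}} = \frac{1}{320 + 42} = \frac{1}{362}$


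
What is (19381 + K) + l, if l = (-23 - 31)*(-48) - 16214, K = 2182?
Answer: 7941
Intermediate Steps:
l = -13622 (l = -54*(-48) - 16214 = 2592 - 16214 = -13622)
(19381 + K) + l = (19381 + 2182) - 13622 = 21563 - 13622 = 7941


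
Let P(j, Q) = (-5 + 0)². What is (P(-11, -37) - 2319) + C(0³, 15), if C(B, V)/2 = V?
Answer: -2264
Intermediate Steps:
C(B, V) = 2*V
P(j, Q) = 25 (P(j, Q) = (-5)² = 25)
(P(-11, -37) - 2319) + C(0³, 15) = (25 - 2319) + 2*15 = -2294 + 30 = -2264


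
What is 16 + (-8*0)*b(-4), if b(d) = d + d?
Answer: 16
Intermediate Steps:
b(d) = 2*d
16 + (-8*0)*b(-4) = 16 + (-8*0)*(2*(-4)) = 16 + 0*(-8) = 16 + 0 = 16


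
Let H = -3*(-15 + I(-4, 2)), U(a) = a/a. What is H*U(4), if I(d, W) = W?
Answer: 39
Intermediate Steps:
U(a) = 1
H = 39 (H = -3*(-15 + 2) = -3*(-13) = 39)
H*U(4) = 39*1 = 39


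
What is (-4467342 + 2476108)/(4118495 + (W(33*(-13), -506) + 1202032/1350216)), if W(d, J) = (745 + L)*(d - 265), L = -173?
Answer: -336074500818/628108312733 ≈ -0.53506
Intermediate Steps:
W(d, J) = -151580 + 572*d (W(d, J) = (745 - 173)*(d - 265) = 572*(-265 + d) = -151580 + 572*d)
(-4467342 + 2476108)/(4118495 + (W(33*(-13), -506) + 1202032/1350216)) = (-4467342 + 2476108)/(4118495 + ((-151580 + 572*(33*(-13))) + 1202032/1350216)) = -1991234/(4118495 + ((-151580 + 572*(-429)) + 1202032*(1/1350216))) = -1991234/(4118495 + ((-151580 - 245388) + 150254/168777)) = -1991234/(4118495 + (-396968 + 150254/168777)) = -1991234/(4118495 - 66998917882/168777) = -1991234/628108312733/168777 = -1991234*168777/628108312733 = -336074500818/628108312733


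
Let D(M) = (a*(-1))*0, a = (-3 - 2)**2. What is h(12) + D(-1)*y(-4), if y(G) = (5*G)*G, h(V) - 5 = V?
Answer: 17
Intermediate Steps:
a = 25 (a = (-5)**2 = 25)
h(V) = 5 + V
D(M) = 0 (D(M) = (25*(-1))*0 = -25*0 = 0)
y(G) = 5*G**2
h(12) + D(-1)*y(-4) = (5 + 12) + 0*(5*(-4)**2) = 17 + 0*(5*16) = 17 + 0*80 = 17 + 0 = 17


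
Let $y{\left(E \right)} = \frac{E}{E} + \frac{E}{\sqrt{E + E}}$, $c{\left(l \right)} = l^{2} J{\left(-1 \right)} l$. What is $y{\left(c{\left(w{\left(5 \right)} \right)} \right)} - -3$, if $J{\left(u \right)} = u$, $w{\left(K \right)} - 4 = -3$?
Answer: $4 + \frac{i \sqrt{2}}{2} \approx 4.0 + 0.70711 i$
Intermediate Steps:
$w{\left(K \right)} = 1$ ($w{\left(K \right)} = 4 - 3 = 1$)
$c{\left(l \right)} = - l^{3}$ ($c{\left(l \right)} = l^{2} \left(-1\right) l = - l^{2} l = - l^{3}$)
$y{\left(E \right)} = 1 + \frac{\sqrt{2} \sqrt{E}}{2}$ ($y{\left(E \right)} = 1 + \frac{E}{\sqrt{2 E}} = 1 + \frac{E}{\sqrt{2} \sqrt{E}} = 1 + E \frac{\sqrt{2}}{2 \sqrt{E}} = 1 + \frac{\sqrt{2} \sqrt{E}}{2}$)
$y{\left(c{\left(w{\left(5 \right)} \right)} \right)} - -3 = \left(1 + \frac{\sqrt{2} \sqrt{- 1^{3}}}{2}\right) - -3 = \left(1 + \frac{\sqrt{2} \sqrt{\left(-1\right) 1}}{2}\right) + 3 = \left(1 + \frac{\sqrt{2} \sqrt{-1}}{2}\right) + 3 = \left(1 + \frac{\sqrt{2} i}{2}\right) + 3 = \left(1 + \frac{i \sqrt{2}}{2}\right) + 3 = 4 + \frac{i \sqrt{2}}{2}$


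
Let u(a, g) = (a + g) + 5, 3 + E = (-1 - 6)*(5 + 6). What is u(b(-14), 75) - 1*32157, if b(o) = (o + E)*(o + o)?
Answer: -29445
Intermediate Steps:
E = -80 (E = -3 + (-1 - 6)*(5 + 6) = -3 - 7*11 = -3 - 77 = -80)
b(o) = 2*o*(-80 + o) (b(o) = (o - 80)*(o + o) = (-80 + o)*(2*o) = 2*o*(-80 + o))
u(a, g) = 5 + a + g
u(b(-14), 75) - 1*32157 = (5 + 2*(-14)*(-80 - 14) + 75) - 1*32157 = (5 + 2*(-14)*(-94) + 75) - 32157 = (5 + 2632 + 75) - 32157 = 2712 - 32157 = -29445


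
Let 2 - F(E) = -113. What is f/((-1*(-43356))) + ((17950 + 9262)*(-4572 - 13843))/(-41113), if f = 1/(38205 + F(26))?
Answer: 832543421501282713/68305217136960 ≈ 12189.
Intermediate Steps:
F(E) = 115 (F(E) = 2 - 1*(-113) = 2 + 113 = 115)
f = 1/38320 (f = 1/(38205 + 115) = 1/38320 ≈ 2.6096e-5)
f/((-1*(-43356))) + ((17950 + 9262)*(-4572 - 13843))/(-41113) = 1/(38320*((-1*(-43356)))) + ((17950 + 9262)*(-4572 - 13843))/(-41113) = (1/38320)/43356 + (27212*(-18415))*(-1/41113) = (1/38320)*(1/43356) - 501108980*(-1/41113) = 1/1661401920 + 501108980/41113 = 832543421501282713/68305217136960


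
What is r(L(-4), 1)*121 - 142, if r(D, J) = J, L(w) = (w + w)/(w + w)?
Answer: -21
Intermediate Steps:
L(w) = 1 (L(w) = (2*w)/((2*w)) = (2*w)*(1/(2*w)) = 1)
r(L(-4), 1)*121 - 142 = 1*121 - 142 = 121 - 142 = -21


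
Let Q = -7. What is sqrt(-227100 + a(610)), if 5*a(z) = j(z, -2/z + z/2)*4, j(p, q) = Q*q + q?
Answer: 2*I*sqrt(5315541159)/305 ≈ 478.08*I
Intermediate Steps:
j(p, q) = -6*q (j(p, q) = -7*q + q = -6*q)
a(z) = -12*z/5 + 48/(5*z) (a(z) = (-6*(-2/z + z/2)*4)/5 = (-6*(z/2 - 2/z)*4)/5 = ((-3*z + 12/z)*4)/5 = (-12*z + 48/z)/5 = -12*z/5 + 48/(5*z))
sqrt(-227100 + a(610)) = sqrt(-227100 + (12/5)*(4 - 1*610**2)/610) = sqrt(-227100 + (12/5)*(1/610)*(4 - 1*372100)) = sqrt(-227100 + (12/5)*(1/610)*(4 - 372100)) = sqrt(-227100 + (12/5)*(1/610)*(-372096)) = sqrt(-227100 - 2232576/1525) = sqrt(-348560076/1525) = 2*I*sqrt(5315541159)/305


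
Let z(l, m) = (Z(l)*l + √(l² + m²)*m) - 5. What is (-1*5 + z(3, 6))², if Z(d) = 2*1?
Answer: 1636 - 144*√5 ≈ 1314.0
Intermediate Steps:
Z(d) = 2
z(l, m) = -5 + 2*l + m*√(l² + m²) (z(l, m) = (2*l + √(l² + m²)*m) - 5 = (2*l + m*√(l² + m²)) - 5 = -5 + 2*l + m*√(l² + m²))
(-1*5 + z(3, 6))² = (-1*5 + (-5 + 2*3 + 6*√(3² + 6²)))² = (-5 + (-5 + 6 + 6*√(9 + 36)))² = (-5 + (-5 + 6 + 6*√45))² = (-5 + (-5 + 6 + 6*(3*√5)))² = (-5 + (-5 + 6 + 18*√5))² = (-5 + (1 + 18*√5))² = (-4 + 18*√5)²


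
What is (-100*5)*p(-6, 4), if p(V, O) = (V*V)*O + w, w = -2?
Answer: -71000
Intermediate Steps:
p(V, O) = -2 + O*V² (p(V, O) = (V*V)*O - 2 = V²*O - 2 = O*V² - 2 = -2 + O*V²)
(-100*5)*p(-6, 4) = (-100*5)*(-2 + 4*(-6)²) = (-25*20)*(-2 + 4*36) = -500*(-2 + 144) = -500*142 = -71000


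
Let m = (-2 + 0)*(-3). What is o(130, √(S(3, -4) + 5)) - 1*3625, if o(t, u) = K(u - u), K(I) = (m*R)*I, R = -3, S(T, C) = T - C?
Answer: -3625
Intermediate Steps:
m = 6 (m = -2*(-3) = 6)
K(I) = -18*I (K(I) = (6*(-3))*I = -18*I)
o(t, u) = 0 (o(t, u) = -18*(u - u) = -18*0 = 0)
o(130, √(S(3, -4) + 5)) - 1*3625 = 0 - 1*3625 = 0 - 3625 = -3625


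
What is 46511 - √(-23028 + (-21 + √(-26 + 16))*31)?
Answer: 46511 - √(-23679 + 31*I*√10) ≈ 46511.0 - 153.88*I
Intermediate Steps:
46511 - √(-23028 + (-21 + √(-26 + 16))*31) = 46511 - √(-23028 + (-21 + √(-10))*31) = 46511 - √(-23028 + (-21 + I*√10)*31) = 46511 - √(-23028 + (-651 + 31*I*√10)) = 46511 - √(-23679 + 31*I*√10)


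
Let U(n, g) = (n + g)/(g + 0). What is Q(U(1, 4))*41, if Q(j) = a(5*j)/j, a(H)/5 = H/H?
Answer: 164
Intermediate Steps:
a(H) = 5 (a(H) = 5*(H/H) = 5*1 = 5)
U(n, g) = (g + n)/g
Q(j) = 5/j
Q(U(1, 4))*41 = (5/(((4 + 1)/4)))*41 = (5/(((¼)*5)))*41 = (5/(5/4))*41 = (5*(⅘))*41 = 4*41 = 164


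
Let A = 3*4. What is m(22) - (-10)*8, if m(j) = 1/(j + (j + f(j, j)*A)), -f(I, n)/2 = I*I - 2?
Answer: 921919/11524 ≈ 80.000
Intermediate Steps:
f(I, n) = 4 - 2*I² (f(I, n) = -2*(I*I - 2) = -2*(I² - 2) = -2*(-2 + I²) = 4 - 2*I²)
A = 12
m(j) = 1/(48 - 24*j² + 2*j) (m(j) = 1/(j + (j + (4 - 2*j²)*12)) = 1/(j + (j + (48 - 24*j²))) = 1/(j + (48 + j - 24*j²)) = 1/(48 - 24*j² + 2*j))
m(22) - (-10)*8 = 1/(2*(24 + 22 - 12*22²)) - (-10)*8 = 1/(2*(24 + 22 - 12*484)) - 1*(-80) = 1/(2*(24 + 22 - 5808)) + 80 = (½)/(-5762) + 80 = (½)*(-1/5762) + 80 = -1/11524 + 80 = 921919/11524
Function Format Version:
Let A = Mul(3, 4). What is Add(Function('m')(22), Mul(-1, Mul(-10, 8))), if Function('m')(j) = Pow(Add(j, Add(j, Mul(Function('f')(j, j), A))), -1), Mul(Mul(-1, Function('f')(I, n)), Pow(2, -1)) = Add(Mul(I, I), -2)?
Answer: Rational(921919, 11524) ≈ 80.000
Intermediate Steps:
Function('f')(I, n) = Add(4, Mul(-2, Pow(I, 2))) (Function('f')(I, n) = Mul(-2, Add(Mul(I, I), -2)) = Mul(-2, Add(Pow(I, 2), -2)) = Mul(-2, Add(-2, Pow(I, 2))) = Add(4, Mul(-2, Pow(I, 2))))
A = 12
Function('m')(j) = Pow(Add(48, Mul(-24, Pow(j, 2)), Mul(2, j)), -1) (Function('m')(j) = Pow(Add(j, Add(j, Mul(Add(4, Mul(-2, Pow(j, 2))), 12))), -1) = Pow(Add(j, Add(j, Add(48, Mul(-24, Pow(j, 2))))), -1) = Pow(Add(j, Add(48, j, Mul(-24, Pow(j, 2)))), -1) = Pow(Add(48, Mul(-24, Pow(j, 2)), Mul(2, j)), -1))
Add(Function('m')(22), Mul(-1, Mul(-10, 8))) = Add(Mul(Rational(1, 2), Pow(Add(24, 22, Mul(-12, Pow(22, 2))), -1)), Mul(-1, Mul(-10, 8))) = Add(Mul(Rational(1, 2), Pow(Add(24, 22, Mul(-12, 484)), -1)), Mul(-1, -80)) = Add(Mul(Rational(1, 2), Pow(Add(24, 22, -5808), -1)), 80) = Add(Mul(Rational(1, 2), Pow(-5762, -1)), 80) = Add(Mul(Rational(1, 2), Rational(-1, 5762)), 80) = Add(Rational(-1, 11524), 80) = Rational(921919, 11524)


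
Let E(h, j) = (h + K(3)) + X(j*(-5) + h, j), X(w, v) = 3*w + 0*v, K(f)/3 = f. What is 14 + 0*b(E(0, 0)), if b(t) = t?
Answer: 14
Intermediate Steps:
K(f) = 3*f
X(w, v) = 3*w (X(w, v) = 3*w + 0 = 3*w)
E(h, j) = 9 - 15*j + 4*h (E(h, j) = (h + 3*3) + 3*(j*(-5) + h) = (h + 9) + 3*(-5*j + h) = (9 + h) + 3*(h - 5*j) = (9 + h) + (-15*j + 3*h) = 9 - 15*j + 4*h)
14 + 0*b(E(0, 0)) = 14 + 0*(9 - 15*0 + 4*0) = 14 + 0*(9 + 0 + 0) = 14 + 0*9 = 14 + 0 = 14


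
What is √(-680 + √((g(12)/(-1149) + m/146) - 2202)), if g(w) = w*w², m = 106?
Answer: √(-531559863080 + 27959*I*√1721923989853)/27959 ≈ 0.89938 + 26.092*I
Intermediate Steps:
g(w) = w³
√(-680 + √((g(12)/(-1149) + m/146) - 2202)) = √(-680 + √((12³/(-1149) + 106/146) - 2202)) = √(-680 + √((1728*(-1/1149) + 106*(1/146)) - 2202)) = √(-680 + √((-576/383 + 53/73) - 2202)) = √(-680 + √(-21749/27959 - 2202)) = √(-680 + √(-61587467/27959)) = √(-680 + I*√1721923989853/27959)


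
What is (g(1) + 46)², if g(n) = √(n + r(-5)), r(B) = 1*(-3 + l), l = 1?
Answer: (46 + I)² ≈ 2115.0 + 92.0*I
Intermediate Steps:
r(B) = -2 (r(B) = 1*(-3 + 1) = 1*(-2) = -2)
g(n) = √(-2 + n) (g(n) = √(n - 2) = √(-2 + n))
(g(1) + 46)² = (√(-2 + 1) + 46)² = (√(-1) + 46)² = (I + 46)² = (46 + I)²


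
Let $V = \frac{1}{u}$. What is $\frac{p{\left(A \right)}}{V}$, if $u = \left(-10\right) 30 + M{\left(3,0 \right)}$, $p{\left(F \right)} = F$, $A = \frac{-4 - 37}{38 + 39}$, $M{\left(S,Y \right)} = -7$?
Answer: $\frac{12587}{77} \approx 163.47$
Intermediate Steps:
$A = - \frac{41}{77} \approx -0.53247$
$u = -307$ ($u = \left(-10\right) 30 - 7 = -300 - 7 = -307$)
$V = - \frac{1}{307}$ ($V = \frac{1}{-307} = - \frac{1}{307} \approx -0.0032573$)
$\frac{p{\left(A \right)}}{V} = - \frac{41}{77 \left(- \frac{1}{307}\right)} = \left(- \frac{41}{77}\right) \left(-307\right) = \frac{12587}{77}$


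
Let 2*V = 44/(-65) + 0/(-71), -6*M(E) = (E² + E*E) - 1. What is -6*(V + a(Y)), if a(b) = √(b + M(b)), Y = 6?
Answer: 132/65 - I*√210 ≈ 2.0308 - 14.491*I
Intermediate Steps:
M(E) = ⅙ - E²/3 (M(E) = -((E² + E*E) - 1)/6 = -((E² + E²) - 1)/6 = -(2*E² - 1)/6 = -(-1 + 2*E²)/6 = ⅙ - E²/3)
V = -22/65 (V = (44/(-65) + 0/(-71))/2 = (44*(-1/65) + 0*(-1/71))/2 = (-44/65 + 0)/2 = (½)*(-44/65) = -22/65 ≈ -0.33846)
a(b) = √(⅙ + b - b²/3) (a(b) = √(b + (⅙ - b²/3)) = √(⅙ + b - b²/3))
-6*(V + a(Y)) = -6*(-22/65 + √(6 - 12*6² + 36*6)/6) = -6*(-22/65 + √(6 - 12*36 + 216)/6) = -6*(-22/65 + √(6 - 432 + 216)/6) = -6*(-22/65 + √(-210)/6) = -6*(-22/65 + (I*√210)/6) = -6*(-22/65 + I*√210/6) = 132/65 - I*√210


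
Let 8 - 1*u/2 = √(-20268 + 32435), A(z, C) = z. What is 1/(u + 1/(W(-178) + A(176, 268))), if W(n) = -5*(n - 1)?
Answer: -18353727/55530514619 - 52763886*√23/55530514619 ≈ -0.0048874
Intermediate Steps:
W(n) = 5 - 5*n (W(n) = -5*(-1 + n) = 5 - 5*n)
u = 16 - 46*√23 (u = 16 - 2*√(-20268 + 32435) = 16 - 46*√23 ≈ -204.61)
1/(u + 1/(W(-178) + A(176, 268))) = 1/((16 - 46*√23) + 1/((5 - 5*(-178)) + 176)) = 1/((16 - 46*√23) + 1/((5 + 890) + 176)) = 1/((16 - 46*√23) + 1/(895 + 176)) = 1/((16 - 46*√23) + 1/1071) = 1/(17137/1071 - 46*√23)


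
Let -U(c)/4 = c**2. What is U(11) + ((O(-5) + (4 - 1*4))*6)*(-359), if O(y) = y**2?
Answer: -54334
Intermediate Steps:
U(c) = -4*c**2
U(11) + ((O(-5) + (4 - 1*4))*6)*(-359) = -4*11**2 + (((-5)**2 + (4 - 1*4))*6)*(-359) = -4*121 + ((25 + (4 - 4))*6)*(-359) = -484 + ((25 + 0)*6)*(-359) = -484 + (25*6)*(-359) = -484 + 150*(-359) = -484 - 53850 = -54334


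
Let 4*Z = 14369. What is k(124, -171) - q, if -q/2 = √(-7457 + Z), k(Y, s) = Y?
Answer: 124 + I*√15459 ≈ 124.0 + 124.33*I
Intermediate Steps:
Z = 14369/4 (Z = (¼)*14369 = 14369/4 ≈ 3592.3)
q = -I*√15459 (q = -2*√(-7457 + 14369/4) = -I*√15459 ≈ -124.33*I)
k(124, -171) - q = 124 - (-1)*I*√15459 = 124 + I*√15459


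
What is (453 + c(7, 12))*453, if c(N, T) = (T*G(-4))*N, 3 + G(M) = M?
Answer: -61155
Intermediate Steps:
G(M) = -3 + M
c(N, T) = -7*N*T (c(N, T) = (T*(-3 - 4))*N = (T*(-7))*N = (-7*T)*N = -7*N*T)
(453 + c(7, 12))*453 = (453 - 7*7*12)*453 = (453 - 588)*453 = -135*453 = -61155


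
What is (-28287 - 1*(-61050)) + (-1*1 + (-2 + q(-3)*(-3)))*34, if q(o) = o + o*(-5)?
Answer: 31437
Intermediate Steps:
q(o) = -4*o (q(o) = o - 5*o = -4*o)
(-28287 - 1*(-61050)) + (-1*1 + (-2 + q(-3)*(-3)))*34 = (-28287 - 1*(-61050)) + (-1*1 + (-2 - 4*(-3)*(-3)))*34 = (-28287 + 61050) + (-1 + (-2 + 12*(-3)))*34 = 32763 + (-1 + (-2 - 36))*34 = 32763 + (-1 - 38)*34 = 32763 - 39*34 = 32763 - 1326 = 31437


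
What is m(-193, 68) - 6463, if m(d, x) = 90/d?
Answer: -1247449/193 ≈ -6463.5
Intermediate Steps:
m(-193, 68) - 6463 = 90/(-193) - 6463 = 90*(-1/193) - 6463 = -90/193 - 6463 = -1247449/193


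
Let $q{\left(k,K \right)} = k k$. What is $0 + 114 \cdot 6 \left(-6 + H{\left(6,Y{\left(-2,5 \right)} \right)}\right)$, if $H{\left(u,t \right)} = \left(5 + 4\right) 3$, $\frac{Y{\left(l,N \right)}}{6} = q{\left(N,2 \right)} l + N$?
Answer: $14364$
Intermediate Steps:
$q{\left(k,K \right)} = k^{2}$
$Y{\left(l,N \right)} = 6 N + 6 l N^{2}$ ($Y{\left(l,N \right)} = 6 \left(N^{2} l + N\right) = 6 \left(l N^{2} + N\right) = 6 \left(N + l N^{2}\right) = 6 N + 6 l N^{2}$)
$H{\left(u,t \right)} = 27$ ($H{\left(u,t \right)} = 9 \cdot 3 = 27$)
$0 + 114 \cdot 6 \left(-6 + H{\left(6,Y{\left(-2,5 \right)} \right)}\right) = 0 + 114 \cdot 6 \left(-6 + 27\right) = 0 + 114 \cdot 6 \cdot 21 = 0 + 114 \cdot 126 = 0 + 14364 = 14364$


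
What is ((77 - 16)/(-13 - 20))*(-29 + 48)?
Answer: -1159/33 ≈ -35.121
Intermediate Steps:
((77 - 16)/(-13 - 20))*(-29 + 48) = (61/(-33))*19 = (61*(-1/33))*19 = -61/33*19 = -1159/33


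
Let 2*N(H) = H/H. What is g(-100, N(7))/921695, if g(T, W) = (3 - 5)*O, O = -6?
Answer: 12/921695 ≈ 1.3019e-5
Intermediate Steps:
N(H) = ½ (N(H) = (H/H)/2 = (½)*1 = ½)
g(T, W) = 12 (g(T, W) = (3 - 5)*(-6) = -2*(-6) = 12)
g(-100, N(7))/921695 = 12/921695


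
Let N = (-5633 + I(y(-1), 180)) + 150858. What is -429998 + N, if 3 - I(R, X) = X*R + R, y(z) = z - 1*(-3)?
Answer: -285132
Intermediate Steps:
y(z) = 3 + z (y(z) = z + 3 = 3 + z)
I(R, X) = 3 - R - R*X (I(R, X) = 3 - (X*R + R) = 3 - (R*X + R) = 3 - (R + R*X) = 3 + (-R - R*X) = 3 - R - R*X)
N = 144866 (N = (-5633 + (3 - (3 - 1) - 1*(3 - 1)*180)) + 150858 = (-5633 + (3 - 1*2 - 1*2*180)) + 150858 = (-5633 + (3 - 2 - 360)) + 150858 = (-5633 - 359) + 150858 = -5992 + 150858 = 144866)
-429998 + N = -429998 + 144866 = -285132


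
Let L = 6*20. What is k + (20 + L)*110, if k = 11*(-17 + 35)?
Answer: 15598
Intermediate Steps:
L = 120
k = 198 (k = 11*18 = 198)
k + (20 + L)*110 = 198 + (20 + 120)*110 = 198 + 140*110 = 198 + 15400 = 15598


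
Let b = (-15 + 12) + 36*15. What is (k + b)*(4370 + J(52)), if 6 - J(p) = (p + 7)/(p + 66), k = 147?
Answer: 2992842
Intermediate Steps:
J(p) = 6 - (7 + p)/(66 + p) (J(p) = 6 - (p + 7)/(p + 66) = 6 - (7 + p)/(66 + p))
b = 537 (b = -3 + 540 = 537)
(k + b)*(4370 + J(52)) = (147 + 537)*(4370 + (389 + 5*52)/(66 + 52)) = 684*(4370 + (389 + 260)/118) = 684*(4370 + (1/118)*649) = 684*(4370 + 11/2) = 684*(8751/2) = 2992842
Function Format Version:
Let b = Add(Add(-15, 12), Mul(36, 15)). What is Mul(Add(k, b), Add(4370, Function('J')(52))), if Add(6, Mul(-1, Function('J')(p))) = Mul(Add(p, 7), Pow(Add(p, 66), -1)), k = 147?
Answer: 2992842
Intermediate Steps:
Function('J')(p) = Add(6, Mul(-1, Pow(Add(66, p), -1), Add(7, p))) (Function('J')(p) = Add(6, Mul(-1, Mul(Add(p, 7), Pow(Add(p, 66), -1)))) = Add(6, Mul(-1, Mul(Add(7, p), Pow(Add(66, p), -1)))) = Add(6, Mul(-1, Mul(Pow(Add(66, p), -1), Add(7, p)))) = Add(6, Mul(-1, Pow(Add(66, p), -1), Add(7, p))))
b = 537 (b = Add(-3, 540) = 537)
Mul(Add(k, b), Add(4370, Function('J')(52))) = Mul(Add(147, 537), Add(4370, Mul(Pow(Add(66, 52), -1), Add(389, Mul(5, 52))))) = Mul(684, Add(4370, Mul(Pow(118, -1), Add(389, 260)))) = Mul(684, Add(4370, Mul(Rational(1, 118), 649))) = Mul(684, Add(4370, Rational(11, 2))) = Mul(684, Rational(8751, 2)) = 2992842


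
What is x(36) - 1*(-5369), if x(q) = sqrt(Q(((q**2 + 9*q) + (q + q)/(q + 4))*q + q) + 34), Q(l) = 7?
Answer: 5369 + sqrt(41) ≈ 5375.4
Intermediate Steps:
x(q) = sqrt(41) (x(q) = sqrt(7 + 34) = sqrt(41))
x(36) - 1*(-5369) = sqrt(41) - 1*(-5369) = sqrt(41) + 5369 = 5369 + sqrt(41)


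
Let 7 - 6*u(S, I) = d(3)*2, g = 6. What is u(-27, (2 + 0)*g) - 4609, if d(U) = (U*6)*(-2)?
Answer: -27575/6 ≈ -4595.8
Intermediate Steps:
d(U) = -12*U (d(U) = (6*U)*(-2) = -12*U)
u(S, I) = 79/6 (u(S, I) = 7/6 - (-12*3)*2/6 = 7/6 - (-6)*2 = 7/6 - ⅙*(-72) = 7/6 + 12 = 79/6)
u(-27, (2 + 0)*g) - 4609 = 79/6 - 4609 = -27575/6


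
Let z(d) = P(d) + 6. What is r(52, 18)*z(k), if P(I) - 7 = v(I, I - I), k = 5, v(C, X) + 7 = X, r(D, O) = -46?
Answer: -276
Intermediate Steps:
v(C, X) = -7 + X
P(I) = 0 (P(I) = 7 + (-7 + (I - I)) = 7 + (-7 + 0) = 7 - 7 = 0)
z(d) = 6 (z(d) = 0 + 6 = 6)
r(52, 18)*z(k) = -46*6 = -276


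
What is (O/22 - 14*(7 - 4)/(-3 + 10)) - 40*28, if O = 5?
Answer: -24767/22 ≈ -1125.8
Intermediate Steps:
(O/22 - 14*(7 - 4)/(-3 + 10)) - 40*28 = (5/22 - 14*(7 - 4)/(-3 + 10)) - 40*28 = (5*(1/22) - 14/(7/3)) - 1120 = (5/22 - 14/(7*(⅓))) - 1120 = (5/22 - 14/7/3) - 1120 = (5/22 - 14*3/7) - 1120 = (5/22 - 6) - 1120 = -127/22 - 1120 = -24767/22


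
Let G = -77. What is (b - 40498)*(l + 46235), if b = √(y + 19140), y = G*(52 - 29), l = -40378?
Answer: -237196786 + 5857*√17369 ≈ -2.3642e+8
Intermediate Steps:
y = -1771 (y = -77*(52 - 29) = -77*23 = -1771)
b = √17369 (b = √(-1771 + 19140) = √17369 ≈ 131.79)
(b - 40498)*(l + 46235) = (√17369 - 40498)*(-40378 + 46235) = (-40498 + √17369)*5857 = -237196786 + 5857*√17369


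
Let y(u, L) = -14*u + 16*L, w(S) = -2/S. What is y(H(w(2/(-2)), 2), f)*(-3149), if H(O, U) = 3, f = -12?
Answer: 736866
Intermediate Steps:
y(H(w(2/(-2)), 2), f)*(-3149) = (-14*3 + 16*(-12))*(-3149) = (-42 - 192)*(-3149) = -234*(-3149) = 736866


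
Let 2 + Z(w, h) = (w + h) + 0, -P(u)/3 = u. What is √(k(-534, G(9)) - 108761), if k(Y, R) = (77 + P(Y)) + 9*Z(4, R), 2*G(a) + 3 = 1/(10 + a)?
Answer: 6*I*√1073747/19 ≈ 327.23*I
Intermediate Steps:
P(u) = -3*u
Z(w, h) = -2 + h + w (Z(w, h) = -2 + ((w + h) + 0) = -2 + ((h + w) + 0) = -2 + (h + w) = -2 + h + w)
G(a) = -3/2 + 1/(2*(10 + a))
k(Y, R) = 95 - 3*Y + 9*R (k(Y, R) = (77 - 3*Y) + 9*(-2 + R + 4) = (77 - 3*Y) + 9*(2 + R) = (77 - 3*Y) + (18 + 9*R) = 95 - 3*Y + 9*R)
√(k(-534, G(9)) - 108761) = √((95 - 3*(-534) + 9*((-29 - 3*9)/(2*(10 + 9)))) - 108761) = √((95 + 1602 + 9*((½)*(-29 - 27)/19)) - 108761) = √((95 + 1602 + 9*((½)*(1/19)*(-56))) - 108761) = √((95 + 1602 + 9*(-28/19)) - 108761) = √((95 + 1602 - 252/19) - 108761) = √(31991/19 - 108761) = √(-2034468/19) = 6*I*√1073747/19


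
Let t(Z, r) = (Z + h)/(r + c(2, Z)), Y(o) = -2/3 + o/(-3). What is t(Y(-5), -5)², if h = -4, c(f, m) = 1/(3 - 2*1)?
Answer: 9/16 ≈ 0.56250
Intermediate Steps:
Y(o) = -⅔ - o/3 (Y(o) = -2*⅓ + o*(-⅓) = -⅔ - o/3)
c(f, m) = 1 (c(f, m) = 1/(3 - 2) = 1/1 = 1)
t(Z, r) = (-4 + Z)/(1 + r) (t(Z, r) = (Z - 4)/(r + 1) = (-4 + Z)/(1 + r))
t(Y(-5), -5)² = ((-4 + (-⅔ - ⅓*(-5)))/(1 - 5))² = ((-4 + (-⅔ + 5/3))/(-4))² = (-(-4 + 1)/4)² = (-¼*(-3))² = (¾)² = 9/16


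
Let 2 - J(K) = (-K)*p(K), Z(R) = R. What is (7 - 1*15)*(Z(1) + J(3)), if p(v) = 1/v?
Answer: -32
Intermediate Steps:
J(K) = 3 (J(K) = 2 - (-K)/K = 2 - 1*(-1) = 2 + 1 = 3)
(7 - 1*15)*(Z(1) + J(3)) = (7 - 1*15)*(1 + 3) = (7 - 15)*4 = -8*4 = -32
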